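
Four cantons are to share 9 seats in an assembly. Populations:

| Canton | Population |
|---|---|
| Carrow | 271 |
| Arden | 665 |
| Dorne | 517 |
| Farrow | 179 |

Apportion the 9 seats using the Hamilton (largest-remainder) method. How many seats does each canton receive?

Standard divisor: 1632 ÷ 9 ≈ 181.333.
Standard quotas: Carrow 1.494, Arden 3.667, Dorne 2.851, Farrow 0.987.
Lower quotas: Carrow 1, Arden 3, Dorne 2, Farrow 0 (sum 6, leaving 3 seats).
Remainders in descending order: Farrow 0.987, Dorne 0.851, Arden 0.667, Carrow 0.494.
Largest remainders: Farrow, Dorne, Arden receive the extra seats.

Carrow 1; Arden 4; Dorne 3; Farrow 1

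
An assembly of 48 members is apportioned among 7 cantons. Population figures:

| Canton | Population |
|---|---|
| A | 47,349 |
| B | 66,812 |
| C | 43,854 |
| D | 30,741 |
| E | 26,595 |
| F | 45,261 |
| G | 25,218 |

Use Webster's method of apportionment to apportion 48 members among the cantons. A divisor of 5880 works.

A: 8, B: 11, C: 7, D: 5, E: 5, F: 8, G: 4

With modified divisor 5880: modified quotas A 8.053, B 11.363, C 7.458, D 5.228, E 4.523, F 7.697, G 4.289.
Rounding to the nearest integer: A 8, B 11, C 7, D 5, E 5, F 8, G 4 (total 48).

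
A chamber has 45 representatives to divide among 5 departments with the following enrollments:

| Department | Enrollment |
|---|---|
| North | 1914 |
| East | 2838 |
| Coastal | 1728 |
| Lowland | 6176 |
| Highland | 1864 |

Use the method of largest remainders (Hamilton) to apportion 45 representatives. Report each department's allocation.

Standard divisor: 14520 ÷ 45 ≈ 322.667.
Standard quotas: North 5.9318, East 8.7955, Coastal 5.3554, Lowland 19.1405, Highland 5.7769.
Lower quotas: North 5, East 8, Coastal 5, Lowland 19, Highland 5 (sum 42, leaving 3 seats).
Remainders in descending order: North 0.9318, East 0.7955, Highland 0.7769, Coastal 0.3554, Lowland 0.1405.
The surplus seats go to North, East, Highland.

North=6, East=9, Coastal=5, Lowland=19, Highland=6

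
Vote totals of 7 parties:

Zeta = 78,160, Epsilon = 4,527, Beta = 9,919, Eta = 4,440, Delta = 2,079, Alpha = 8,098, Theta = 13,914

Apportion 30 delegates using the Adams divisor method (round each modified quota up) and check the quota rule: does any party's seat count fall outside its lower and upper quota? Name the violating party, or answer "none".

Zeta

Standard quotas: Zeta 19.357, Epsilon 1.121, Beta 2.456, Eta 1.100, Delta 0.515, Alpha 2.005, Theta 3.446.
Adams allocation: Zeta 18, Epsilon 1, Beta 3, Eta 1, Delta 1, Alpha 2, Theta 4.
Zeta has quota 19.357 (lower 19, upper 20) but receives 18 — outside the quota interval.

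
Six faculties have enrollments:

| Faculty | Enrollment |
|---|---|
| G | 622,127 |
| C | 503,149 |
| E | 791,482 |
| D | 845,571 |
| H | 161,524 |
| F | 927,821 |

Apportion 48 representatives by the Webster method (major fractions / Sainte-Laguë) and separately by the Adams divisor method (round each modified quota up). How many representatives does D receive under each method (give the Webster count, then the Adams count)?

Webster: G 8, C 6, E 10, D 10, H 2, F 12.
Adams: G 8, C 6, E 10, D 11, H 2, F 11.
D gets 10 under Webster and 11 under Adams.

10 and 11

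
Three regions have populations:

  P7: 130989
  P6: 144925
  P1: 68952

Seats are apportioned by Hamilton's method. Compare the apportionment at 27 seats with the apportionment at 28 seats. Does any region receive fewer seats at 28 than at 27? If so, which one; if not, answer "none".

At 27 seats: P7 10, P6 11, P1 6.
At 28 seats: P7 11, P6 12, P1 5.
P1 drops from 6 to 5.

P1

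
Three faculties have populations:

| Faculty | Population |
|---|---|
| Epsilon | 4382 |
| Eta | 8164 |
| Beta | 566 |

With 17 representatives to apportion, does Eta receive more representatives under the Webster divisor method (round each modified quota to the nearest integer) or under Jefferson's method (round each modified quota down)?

Webster: Epsilon 6, Eta 10, Beta 1.
Jefferson: Epsilon 6, Eta 11, Beta 0.
Eta gets 10 under Webster and 11 under Jefferson.

Jefferson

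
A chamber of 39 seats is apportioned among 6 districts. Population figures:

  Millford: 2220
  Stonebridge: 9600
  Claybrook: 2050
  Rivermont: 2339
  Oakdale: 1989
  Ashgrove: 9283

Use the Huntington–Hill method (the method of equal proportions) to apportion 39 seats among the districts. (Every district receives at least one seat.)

Millford 3, Stonebridge 14, Claybrook 3, Rivermont 3, Oakdale 3, Ashgrove 13

With divisor 700: modified quotas Millford 3.171, Stonebridge 13.714, Claybrook 2.929, Rivermont 3.341, Oakdale 2.841, Ashgrove 13.261.
Geometric-mean thresholds: Millford √(3·4)=3.464, Stonebridge √(13·14)=13.491, Claybrook √(2·3)=2.449, Rivermont √(3·4)=3.464, Oakdale √(2·3)=2.449, Ashgrove √(13·14)=13.491.
Each quota rounded against its threshold gives Millford 3, Stonebridge 14, Claybrook 3, Rivermont 3, Oakdale 3, Ashgrove 13 (total 39).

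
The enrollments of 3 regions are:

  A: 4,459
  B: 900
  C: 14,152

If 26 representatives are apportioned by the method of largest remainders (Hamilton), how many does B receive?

1

Total 19511; standard divisor 19511/26 ≈ 750.423.
Standard quotas: A 5.9420, B 1.1993, C 18.8587.
Lower quotas: A 5, B 1, C 18 (sum 24, leaving 2 seats).
Remainders in descending order: A 0.9420, C 0.8587, B 0.1993.
The surplus seats go to A, C.
B receives 1.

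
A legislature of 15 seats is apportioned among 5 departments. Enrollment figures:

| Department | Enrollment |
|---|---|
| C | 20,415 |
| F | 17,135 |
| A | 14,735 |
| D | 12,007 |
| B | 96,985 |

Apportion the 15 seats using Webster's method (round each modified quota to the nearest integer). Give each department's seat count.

Standard divisor 161277/15 ≈ 10751.8; standard quotas: C 1.899, F 1.594, A 1.370, D 1.117, B 9.020.
Rounding to the nearest integer gives C 2, F 2, A 1, D 1, B 9 — total 15, matching the house size, so no adjustment is needed.

C 2, F 2, A 1, D 1, B 9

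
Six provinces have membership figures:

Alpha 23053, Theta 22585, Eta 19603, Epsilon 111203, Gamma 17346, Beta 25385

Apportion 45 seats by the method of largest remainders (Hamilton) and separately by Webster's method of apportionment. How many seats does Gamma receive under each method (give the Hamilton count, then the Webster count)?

3 and 4

Hamilton: Alpha 5, Theta 5, Eta 4, Epsilon 23, Gamma 3, Beta 5.
Webster: Alpha 5, Theta 5, Eta 4, Epsilon 22, Gamma 4, Beta 5.
Gamma gets 3 under Hamilton and 4 under Webster.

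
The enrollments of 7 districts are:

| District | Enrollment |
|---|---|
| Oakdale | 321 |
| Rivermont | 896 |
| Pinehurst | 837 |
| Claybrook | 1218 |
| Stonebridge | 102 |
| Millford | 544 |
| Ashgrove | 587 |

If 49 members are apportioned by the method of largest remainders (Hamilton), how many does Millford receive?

6

Standard divisor: 4505 ÷ 49 ≈ 91.939.
Standard quotas: Oakdale 3.491, Rivermont 9.746, Pinehurst 9.104, Claybrook 13.248, Stonebridge 1.109, Millford 5.917, Ashgrove 6.385.
Lower quotas: Oakdale 3, Rivermont 9, Pinehurst 9, Claybrook 13, Stonebridge 1, Millford 5, Ashgrove 6 (sum 46, leaving 3 seats).
Remainders in descending order: Millford 0.917, Rivermont 0.746, Oakdale 0.491, Ashgrove 0.385, Claybrook 0.248, Stonebridge 0.109, Pinehurst 0.104.
The surplus seats go to Millford, Rivermont, Oakdale.
Millford receives 6.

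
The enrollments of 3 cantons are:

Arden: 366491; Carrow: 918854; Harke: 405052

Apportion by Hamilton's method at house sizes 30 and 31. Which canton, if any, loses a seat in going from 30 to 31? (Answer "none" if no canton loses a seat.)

none

At 30 seats: Arden 7, Carrow 16, Harke 7.
At 31 seats: Arden 7, Carrow 17, Harke 7.
No canton's allocation decreased.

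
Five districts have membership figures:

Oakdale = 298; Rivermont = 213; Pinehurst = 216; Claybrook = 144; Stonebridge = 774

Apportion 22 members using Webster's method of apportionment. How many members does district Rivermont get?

3

Standard divisor 1645/22 ≈ 74.773; standard quotas: Oakdale 3.985, Rivermont 2.849, Pinehurst 2.889, Claybrook 1.926, Stonebridge 10.351.
Rounding to the nearest integer gives Oakdale 4, Rivermont 3, Pinehurst 3, Claybrook 2, Stonebridge 10 — total 22, matching the house size, so no adjustment is needed.
Rivermont receives 3.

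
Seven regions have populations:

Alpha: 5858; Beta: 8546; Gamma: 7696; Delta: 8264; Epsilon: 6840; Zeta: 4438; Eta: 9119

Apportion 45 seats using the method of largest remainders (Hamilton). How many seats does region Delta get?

Standard divisor: 50761 ÷ 45 ≈ 1128.022.
Standard quotas: Alpha 5.1932, Beta 7.5761, Gamma 6.8226, Delta 7.3261, Epsilon 6.0637, Zeta 3.9343, Eta 8.0841.
Lower quotas: Alpha 5, Beta 7, Gamma 6, Delta 7, Epsilon 6, Zeta 3, Eta 8 (sum 42, leaving 3 seats).
Remainders in descending order: Zeta 0.9343, Gamma 0.8226, Beta 0.5761, Delta 0.3261, Alpha 0.1932, Eta 0.0841, Epsilon 0.0637.
Largest remainders: Zeta, Gamma, Beta receive the extra seats.
Delta receives 7.

7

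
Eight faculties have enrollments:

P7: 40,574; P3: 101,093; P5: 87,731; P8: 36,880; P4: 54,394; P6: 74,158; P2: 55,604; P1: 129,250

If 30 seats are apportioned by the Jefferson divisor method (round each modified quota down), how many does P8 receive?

Standard divisor 579684/30 ≈ 19322.8; standard quotas: P7 2.100, P3 5.232, P5 4.540, P8 1.909, P4 2.815, P6 3.838, P2 2.878, P1 6.689.
Rounding down gives 2, 5, 4, 1, 2, 3, 2, 6 = 25 seats, so the divisor must be adjusted.
With modified divisor 17800: modified quotas P7 2.279, P3 5.679, P5 4.929, P8 2.072, P4 3.056, P6 4.166, P2 3.124, P1 7.261.
Rounding down: P7 2, P3 5, P5 4, P8 2, P4 3, P6 4, P2 3, P1 7 (total 30).
P8 receives 2.

2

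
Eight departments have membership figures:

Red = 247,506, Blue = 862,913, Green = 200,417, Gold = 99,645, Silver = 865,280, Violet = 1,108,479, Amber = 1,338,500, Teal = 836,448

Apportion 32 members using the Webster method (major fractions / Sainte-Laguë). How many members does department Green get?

Standard divisor 5559188/32 ≈ 173724.625; standard quotas: Red 1.425, Blue 4.967, Green 1.154, Gold 0.574, Silver 4.981, Violet 6.381, Amber 7.705, Teal 4.815.
Rounding to the nearest integer gives Red 1, Blue 5, Green 1, Gold 1, Silver 5, Violet 6, Amber 8, Teal 5 — total 32, matching the house size, so no adjustment is needed.
Green receives 1.

1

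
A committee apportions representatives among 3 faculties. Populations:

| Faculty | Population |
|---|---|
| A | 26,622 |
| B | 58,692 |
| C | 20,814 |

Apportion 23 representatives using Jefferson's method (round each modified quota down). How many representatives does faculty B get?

Standard divisor 106128/23 ≈ 4614.261; standard quotas: A 5.770, B 12.720, C 4.511.
Rounding down gives 5, 12, 4 = 21 seats, so the divisor must be adjusted.
With modified divisor 4300: modified quotas A 6.191, B 13.649, C 4.840.
Rounding down: A 6, B 13, C 4 (total 23).
B receives 13.

13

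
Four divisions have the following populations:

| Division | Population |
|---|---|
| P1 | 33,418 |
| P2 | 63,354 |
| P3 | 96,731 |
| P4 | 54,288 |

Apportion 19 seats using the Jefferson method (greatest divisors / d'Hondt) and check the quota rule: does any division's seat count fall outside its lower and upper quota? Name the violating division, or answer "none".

none

Standard quotas: P1 2.562, P2 4.858, P3 7.417, P4 4.163.
Jefferson allocation: P1 2, P2 5, P3 8, P4 4.
Every allocation lies between the lower and upper quota.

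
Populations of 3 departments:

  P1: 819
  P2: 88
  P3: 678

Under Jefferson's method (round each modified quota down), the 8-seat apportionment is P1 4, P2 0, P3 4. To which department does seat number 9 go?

P1

Priority for the next seat is population ÷ (current seats + 1).
Priorities: P1 163.800, P2 88.000, P3 135.600.
Highest priority: P1.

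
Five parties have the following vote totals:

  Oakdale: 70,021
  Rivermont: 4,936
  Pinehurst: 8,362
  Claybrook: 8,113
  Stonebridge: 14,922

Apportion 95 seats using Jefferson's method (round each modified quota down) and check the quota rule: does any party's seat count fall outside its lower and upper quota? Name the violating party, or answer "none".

Standard quotas: Oakdale 62.546, Rivermont 4.409, Pinehurst 7.469, Claybrook 7.247, Stonebridge 13.329.
Jefferson allocation: Oakdale 64, Rivermont 4, Pinehurst 7, Claybrook 7, Stonebridge 13.
Oakdale has quota 62.546 (lower 62, upper 63) but receives 64 — outside the quota interval.

Oakdale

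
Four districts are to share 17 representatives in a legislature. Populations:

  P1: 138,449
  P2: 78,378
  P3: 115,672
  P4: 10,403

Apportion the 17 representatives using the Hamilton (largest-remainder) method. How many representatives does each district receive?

P1 7; P2 4; P3 6; P4 0

The standard divisor is 342902/17 ≈ 20170.706.
Standard quotas: P1 6.8639, P2 3.8857, P3 5.7347, P4 0.5157.
Lower quotas: P1 6, P2 3, P3 5, P4 0 (sum 14, leaving 3 seats).
Remainders in descending order: P2 0.8857, P1 0.8639, P3 0.7347, P4 0.5157.
The surplus seats go to P2, P1, P3.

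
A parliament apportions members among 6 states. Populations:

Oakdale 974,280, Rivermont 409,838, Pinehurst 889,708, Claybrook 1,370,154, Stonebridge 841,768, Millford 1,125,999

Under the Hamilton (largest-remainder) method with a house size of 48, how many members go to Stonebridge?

Total 5611747; standard divisor 5611747/48 ≈ 116911.396.
Standard quotas: Oakdale 8.3335, Rivermont 3.5055, Pinehurst 7.6101, Claybrook 11.7196, Stonebridge 7.2001, Millford 9.6312.
Lower quotas: Oakdale 8, Rivermont 3, Pinehurst 7, Claybrook 11, Stonebridge 7, Millford 9 (sum 45, leaving 3 seats).
Remainders in descending order: Claybrook 0.7196, Millford 0.6312, Pinehurst 0.6101, Rivermont 0.5055, Oakdale 0.3335, Stonebridge 0.2001.
The surplus seats go to Claybrook, Millford, Pinehurst.
Stonebridge receives 7.

7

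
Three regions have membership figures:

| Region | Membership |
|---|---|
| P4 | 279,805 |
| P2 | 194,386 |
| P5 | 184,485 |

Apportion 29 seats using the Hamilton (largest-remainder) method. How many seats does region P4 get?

Total 658676; standard divisor 658676/29 ≈ 22712.966.
Standard quotas: P4 12.3192, P2 8.5584, P5 8.1225.
Lower quotas: P4 12, P2 8, P5 8 (sum 28, leaving 1 seat).
Remainders in descending order: P2 0.5584, P4 0.3192, P5 0.1225.
The surplus seat goes to P2.
P4 receives 12.

12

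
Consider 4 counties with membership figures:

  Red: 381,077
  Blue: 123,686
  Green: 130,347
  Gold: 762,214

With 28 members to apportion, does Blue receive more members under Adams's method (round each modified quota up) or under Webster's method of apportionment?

Adams: Red 7, Blue 3, Green 3, Gold 15.
Webster: Red 8, Blue 2, Green 3, Gold 15.
Blue gets 3 under Adams and 2 under Webster.

Adams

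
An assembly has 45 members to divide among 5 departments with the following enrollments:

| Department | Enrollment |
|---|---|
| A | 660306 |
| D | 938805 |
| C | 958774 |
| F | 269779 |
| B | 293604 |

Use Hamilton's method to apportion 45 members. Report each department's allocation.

A 9; D 14; C 14; F 4; B 4

Standard divisor: 3121268 ÷ 45 ≈ 69361.511.
Standard quotas: A 9.5198, D 13.5350, C 13.8229, F 3.8895, B 4.2330.
Lower quotas: A 9, D 13, C 13, F 3, B 4 (sum 42, leaving 3 seats).
Remainders in descending order: F 0.8895, C 0.8229, D 0.5350, A 0.5198, B 0.2330.
Largest remainders: F, C, D receive the extra seats.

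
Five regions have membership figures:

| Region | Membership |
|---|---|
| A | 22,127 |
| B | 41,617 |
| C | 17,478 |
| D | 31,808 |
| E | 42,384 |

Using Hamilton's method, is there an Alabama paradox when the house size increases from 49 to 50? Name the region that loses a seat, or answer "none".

none

At 49 seats: A 7, B 13, C 6, D 10, E 13.
At 50 seats: A 7, B 13, C 6, D 10, E 14.
No region's allocation decreased.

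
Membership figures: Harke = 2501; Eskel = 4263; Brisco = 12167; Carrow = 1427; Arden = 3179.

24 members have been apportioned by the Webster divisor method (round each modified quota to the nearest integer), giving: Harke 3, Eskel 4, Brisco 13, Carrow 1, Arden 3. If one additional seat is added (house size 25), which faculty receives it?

Carrow

Priority for the next seat is population ÷ (current seats + 0.5).
Priorities: Harke 714.571, Eskel 947.333, Brisco 901.259, Carrow 951.333, Arden 908.286.
Highest priority: Carrow.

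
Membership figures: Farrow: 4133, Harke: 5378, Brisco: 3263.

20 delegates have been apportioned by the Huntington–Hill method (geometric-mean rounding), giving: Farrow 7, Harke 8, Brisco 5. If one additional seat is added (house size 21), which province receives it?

Priority for the next seat is population ÷ (√(s·(s+1))).
Priorities: Farrow 552.295, Harke 633.803, Brisco 595.740.
Highest priority: Harke.

Harke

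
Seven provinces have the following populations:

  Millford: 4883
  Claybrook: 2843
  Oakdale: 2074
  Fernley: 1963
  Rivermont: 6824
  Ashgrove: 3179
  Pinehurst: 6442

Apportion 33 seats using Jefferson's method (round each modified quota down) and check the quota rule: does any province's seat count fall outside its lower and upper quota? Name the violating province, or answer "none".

none

Standard quotas: Millford 5.713, Claybrook 3.326, Oakdale 2.426, Fernley 2.296, Rivermont 7.983, Ashgrove 3.719, Pinehurst 7.536.
Jefferson allocation: Millford 6, Claybrook 3, Oakdale 2, Fernley 2, Rivermont 8, Ashgrove 4, Pinehurst 8.
Every allocation lies between the lower and upper quota.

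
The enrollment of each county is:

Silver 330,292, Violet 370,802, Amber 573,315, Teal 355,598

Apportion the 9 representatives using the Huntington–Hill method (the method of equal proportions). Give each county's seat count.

Silver=2, Violet=2, Amber=3, Teal=2

With divisor 199527: modified quotas Silver 1.655, Violet 1.858, Amber 2.873, Teal 1.782.
Geometric-mean thresholds: Silver √(1·2)=1.414, Violet √(1·2)=1.414, Amber √(2·3)=2.449, Teal √(1·2)=1.414.
Each quota rounded against its threshold gives Silver 2, Violet 2, Amber 3, Teal 2 (total 9).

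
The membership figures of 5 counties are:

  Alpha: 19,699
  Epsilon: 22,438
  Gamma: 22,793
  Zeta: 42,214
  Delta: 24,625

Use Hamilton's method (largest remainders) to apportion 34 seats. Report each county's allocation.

Alpha 5, Epsilon 6, Gamma 6, Zeta 11, Delta 6

The standard divisor is 131769/34 ≈ 3875.559.
Standard quotas: Alpha 5.0829, Epsilon 5.7896, Gamma 5.8812, Zeta 10.8924, Delta 6.3539.
Lower quotas: Alpha 5, Epsilon 5, Gamma 5, Zeta 10, Delta 6 (sum 31, leaving 3 seats).
Remainders in descending order: Zeta 0.8924, Gamma 0.8812, Epsilon 0.7896, Delta 0.3539, Alpha 0.0829.
Largest remainders: Zeta, Gamma, Epsilon receive the extra seats.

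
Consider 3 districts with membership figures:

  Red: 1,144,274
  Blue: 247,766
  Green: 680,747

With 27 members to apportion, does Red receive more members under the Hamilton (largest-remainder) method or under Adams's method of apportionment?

Hamilton: Red 15, Blue 3, Green 9.
Adams: Red 14, Blue 4, Green 9.
Red gets 15 under Hamilton and 14 under Adams.

Hamilton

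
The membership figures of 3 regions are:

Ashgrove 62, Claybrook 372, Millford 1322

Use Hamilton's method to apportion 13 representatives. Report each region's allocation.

Ashgrove: 0, Claybrook: 3, Millford: 10

Total 1756; standard divisor 1756/13 ≈ 135.077.
Standard quotas: Ashgrove 0.459, Claybrook 2.754, Millford 9.787.
Lower quotas: Ashgrove 0, Claybrook 2, Millford 9 (sum 11, leaving 2 seats).
Remainders in descending order: Millford 0.787, Claybrook 0.754, Ashgrove 0.459.
Largest remainders: Millford, Claybrook receive the extra seats.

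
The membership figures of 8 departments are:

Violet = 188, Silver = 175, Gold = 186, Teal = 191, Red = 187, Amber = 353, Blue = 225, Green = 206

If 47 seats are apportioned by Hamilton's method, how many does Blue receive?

6

Standard divisor: 1711 ÷ 47 ≈ 36.404.
Standard quotas: Violet 5.164, Silver 4.807, Gold 5.109, Teal 5.247, Red 5.137, Amber 9.697, Blue 6.181, Green 5.659.
Lower quotas: Violet 5, Silver 4, Gold 5, Teal 5, Red 5, Amber 9, Blue 6, Green 5 (sum 44, leaving 3 seats).
Remainders in descending order: Silver 0.807, Amber 0.697, Green 0.659, Teal 0.247, Blue 0.181, Violet 0.164, Red 0.137, Gold 0.109.
Largest remainders: Silver, Amber, Green receive the extra seats.
Blue receives 6.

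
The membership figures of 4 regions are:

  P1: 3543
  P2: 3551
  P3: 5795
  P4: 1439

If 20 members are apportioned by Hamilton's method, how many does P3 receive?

Total 14328; standard divisor 14328/20 ≈ 716.4.
Standard quotas: P1 4.9456, P2 4.9567, P3 8.0891, P4 2.0087.
Lower quotas: P1 4, P2 4, P3 8, P4 2 (sum 18, leaving 2 seats).
Remainders in descending order: P2 0.9567, P1 0.9456, P3 0.0891, P4 0.0087.
The surplus seats go to P2, P1.
P3 receives 8.

8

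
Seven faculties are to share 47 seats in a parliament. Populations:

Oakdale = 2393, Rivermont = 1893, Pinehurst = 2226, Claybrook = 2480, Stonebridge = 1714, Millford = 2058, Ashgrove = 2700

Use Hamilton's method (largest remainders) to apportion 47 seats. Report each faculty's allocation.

The standard divisor is 15464/47 ≈ 329.021.
Standard quotas: Oakdale 7.273, Rivermont 5.753, Pinehurst 6.766, Claybrook 7.538, Stonebridge 5.209, Millford 6.255, Ashgrove 8.206.
Lower quotas: Oakdale 7, Rivermont 5, Pinehurst 6, Claybrook 7, Stonebridge 5, Millford 6, Ashgrove 8 (sum 44, leaving 3 seats).
Remainders in descending order: Pinehurst 0.766, Rivermont 0.753, Claybrook 0.538, Oakdale 0.273, Millford 0.255, Stonebridge 0.209, Ashgrove 0.206.
The surplus seats go to Pinehurst, Rivermont, Claybrook.

Oakdale 7; Rivermont 6; Pinehurst 7; Claybrook 8; Stonebridge 5; Millford 6; Ashgrove 8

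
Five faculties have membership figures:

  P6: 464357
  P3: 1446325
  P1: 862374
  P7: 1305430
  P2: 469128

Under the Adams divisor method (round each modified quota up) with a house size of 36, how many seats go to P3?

11

Standard divisor 4547614/36 ≈ 126322.611; standard quotas: P6 3.676, P3 11.449, P1 6.827, P7 10.334, P2 3.714.
Rounding up gives 4, 12, 7, 11, 4 = 38 seats, so the divisor must be adjusted.
With modified divisor 137600: modified quotas P6 3.375, P3 10.511, P1 6.267, P7 9.487, P2 3.409.
Rounding up: P6 4, P3 11, P1 7, P7 10, P2 4 (total 36).
P3 receives 11.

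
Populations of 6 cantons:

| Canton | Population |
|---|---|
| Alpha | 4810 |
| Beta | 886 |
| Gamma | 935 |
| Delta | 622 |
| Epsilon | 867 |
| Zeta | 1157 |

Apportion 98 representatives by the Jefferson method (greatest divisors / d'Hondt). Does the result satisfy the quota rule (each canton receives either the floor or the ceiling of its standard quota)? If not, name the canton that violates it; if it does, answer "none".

Alpha

Standard quotas: Alpha 50.812, Beta 9.359, Gamma 9.877, Delta 6.571, Epsilon 9.159, Zeta 12.222.
Jefferson allocation: Alpha 52, Beta 9, Gamma 10, Delta 6, Epsilon 9, Zeta 12.
Alpha has quota 50.812 (lower 50, upper 51) but receives 52 — outside the quota interval.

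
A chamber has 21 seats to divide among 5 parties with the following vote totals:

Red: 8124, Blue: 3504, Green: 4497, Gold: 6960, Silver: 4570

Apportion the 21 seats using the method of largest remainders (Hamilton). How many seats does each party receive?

Total 27655; standard divisor 27655/21 ≈ 1316.905.
Standard quotas: Red 6.1690, Blue 2.6608, Green 3.4148, Gold 5.2851, Silver 3.4703.
Lower quotas: Red 6, Blue 2, Green 3, Gold 5, Silver 3 (sum 19, leaving 2 seats).
Remainders in descending order: Blue 0.6608, Silver 0.4703, Green 0.4148, Gold 0.2851, Red 0.1690.
Largest remainders: Blue, Silver receive the extra seats.

Red: 6, Blue: 3, Green: 3, Gold: 5, Silver: 4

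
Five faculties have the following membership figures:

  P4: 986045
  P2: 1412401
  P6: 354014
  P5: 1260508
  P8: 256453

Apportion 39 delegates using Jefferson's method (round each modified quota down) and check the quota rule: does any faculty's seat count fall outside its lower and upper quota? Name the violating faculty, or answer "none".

none

Standard quotas: P4 9.007, P2 12.902, P6 3.234, P5 11.514, P8 2.343.
Jefferson allocation: P4 9, P2 13, P6 3, P5 12, P8 2.
Every allocation lies between the lower and upper quota.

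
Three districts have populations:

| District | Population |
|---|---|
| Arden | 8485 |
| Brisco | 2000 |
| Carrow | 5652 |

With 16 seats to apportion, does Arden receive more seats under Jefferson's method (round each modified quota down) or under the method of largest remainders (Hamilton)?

Jefferson

Jefferson: Arden 9, Brisco 2, Carrow 5.
Hamilton: Arden 8, Brisco 2, Carrow 6.
Arden gets 9 under Jefferson and 8 under Hamilton.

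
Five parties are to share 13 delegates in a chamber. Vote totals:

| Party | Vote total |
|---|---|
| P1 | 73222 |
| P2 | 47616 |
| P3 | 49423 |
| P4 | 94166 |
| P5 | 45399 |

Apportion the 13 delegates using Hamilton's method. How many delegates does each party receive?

P1=3, P2=2, P3=2, P4=4, P5=2

Standard divisor: 309826 ÷ 13 ≈ 23832.769.
Standard quotas: P1 3.0723, P2 1.9979, P3 2.0737, P4 3.9511, P5 1.9049.
Lower quotas: P1 3, P2 1, P3 2, P4 3, P5 1 (sum 10, leaving 3 seats).
Remainders in descending order: P2 0.9979, P4 0.9511, P5 0.9049, P3 0.0737, P1 0.0723.
Largest remainders: P2, P4, P5 receive the extra seats.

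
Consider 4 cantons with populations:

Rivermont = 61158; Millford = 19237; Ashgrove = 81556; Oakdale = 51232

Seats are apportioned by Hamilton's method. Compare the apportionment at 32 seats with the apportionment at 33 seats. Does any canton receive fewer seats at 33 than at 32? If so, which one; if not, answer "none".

At 32 seats: Rivermont 9, Millford 3, Ashgrove 12, Oakdale 8.
At 33 seats: Rivermont 9, Millford 3, Ashgrove 13, Oakdale 8.
No canton's allocation decreased.

none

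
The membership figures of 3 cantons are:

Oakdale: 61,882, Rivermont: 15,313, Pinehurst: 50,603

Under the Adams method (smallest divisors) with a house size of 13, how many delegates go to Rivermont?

2

Standard divisor 127798/13 ≈ 9830.615; standard quotas: Oakdale 6.295, Rivermont 1.558, Pinehurst 5.147.
Rounding up gives 7, 2, 6 = 15 seats, so the divisor must be adjusted.
With modified divisor 11300: modified quotas Oakdale 5.476, Rivermont 1.355, Pinehurst 4.478.
Rounding up: Oakdale 6, Rivermont 2, Pinehurst 5 (total 13).
Rivermont receives 2.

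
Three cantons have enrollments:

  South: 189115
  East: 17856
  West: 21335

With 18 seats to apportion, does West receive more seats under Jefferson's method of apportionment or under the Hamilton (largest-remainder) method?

Jefferson: South 16, East 1, West 1.
Hamilton: South 15, East 1, West 2.
West gets 1 under Jefferson and 2 under Hamilton.

Hamilton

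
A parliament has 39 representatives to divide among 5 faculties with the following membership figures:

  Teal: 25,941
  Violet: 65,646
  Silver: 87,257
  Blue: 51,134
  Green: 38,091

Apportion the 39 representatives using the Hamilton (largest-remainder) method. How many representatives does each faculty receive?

Standard divisor: 268069 ÷ 39 ≈ 6873.564.
Standard quotas: Teal 3.7740, Violet 9.5505, Silver 12.6946, Blue 7.4392, Green 5.5417.
Lower quotas: Teal 3, Violet 9, Silver 12, Blue 7, Green 5 (sum 36, leaving 3 seats).
Remainders in descending order: Teal 0.7740, Silver 0.6946, Violet 0.5505, Green 0.5417, Blue 0.4392.
Largest remainders: Teal, Silver, Violet receive the extra seats.

Teal: 4, Violet: 10, Silver: 13, Blue: 7, Green: 5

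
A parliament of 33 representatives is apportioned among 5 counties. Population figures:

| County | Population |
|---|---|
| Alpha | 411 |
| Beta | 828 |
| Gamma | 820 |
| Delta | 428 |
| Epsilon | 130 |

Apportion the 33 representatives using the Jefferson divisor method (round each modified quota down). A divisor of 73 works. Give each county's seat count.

Alpha: 5, Beta: 11, Gamma: 11, Delta: 5, Epsilon: 1

With modified divisor 73: modified quotas Alpha 5.630, Beta 11.342, Gamma 11.233, Delta 5.863, Epsilon 1.781.
Rounding down: Alpha 5, Beta 11, Gamma 11, Delta 5, Epsilon 1 (total 33).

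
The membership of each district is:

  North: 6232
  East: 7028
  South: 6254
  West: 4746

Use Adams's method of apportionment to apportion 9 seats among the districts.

Standard divisor 24260/9 ≈ 2695.556; standard quotas: North 2.312, East 2.607, South 2.320, West 1.761.
Rounding up gives 3, 3, 3, 2 = 11 seats, so the divisor must be adjusted.
With modified divisor 3300: modified quotas North 1.888, East 2.130, South 1.895, West 1.438.
Rounding up: North 2, East 3, South 2, West 2 (total 9).

North=2, East=3, South=2, West=2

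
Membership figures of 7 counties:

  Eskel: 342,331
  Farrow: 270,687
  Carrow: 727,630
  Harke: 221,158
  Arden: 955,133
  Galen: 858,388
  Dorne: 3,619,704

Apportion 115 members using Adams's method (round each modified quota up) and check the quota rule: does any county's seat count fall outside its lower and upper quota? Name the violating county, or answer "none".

Dorne

Standard quotas: Eskel 5.628, Farrow 4.450, Carrow 11.962, Harke 3.636, Arden 15.703, Galen 14.112, Dorne 59.509.
Adams allocation: Eskel 6, Farrow 5, Carrow 12, Harke 4, Arden 16, Galen 14, Dorne 58.
Dorne has quota 59.509 (lower 59, upper 60) but receives 58 — outside the quota interval.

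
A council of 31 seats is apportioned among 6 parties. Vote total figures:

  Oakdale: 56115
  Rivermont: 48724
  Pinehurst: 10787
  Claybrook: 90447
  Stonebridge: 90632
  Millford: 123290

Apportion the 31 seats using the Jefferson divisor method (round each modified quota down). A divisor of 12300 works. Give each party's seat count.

Oakdale: 4; Rivermont: 3; Pinehurst: 0; Claybrook: 7; Stonebridge: 7; Millford: 10

With modified divisor 12300: modified quotas Oakdale 4.562, Rivermont 3.961, Pinehurst 0.877, Claybrook 7.353, Stonebridge 7.368, Millford 10.024.
Rounding down: Oakdale 4, Rivermont 3, Pinehurst 0, Claybrook 7, Stonebridge 7, Millford 10 (total 31).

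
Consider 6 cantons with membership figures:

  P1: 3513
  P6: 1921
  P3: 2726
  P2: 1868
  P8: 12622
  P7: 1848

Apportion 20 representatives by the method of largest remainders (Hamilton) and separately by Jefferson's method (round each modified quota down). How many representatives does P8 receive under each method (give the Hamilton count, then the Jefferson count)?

10 and 12

Hamilton: P1 3, P6 2, P3 2, P2 2, P8 10, P7 1.
Jefferson: P1 3, P6 1, P3 2, P2 1, P8 12, P7 1.
P8 gets 10 under Hamilton and 12 under Jefferson.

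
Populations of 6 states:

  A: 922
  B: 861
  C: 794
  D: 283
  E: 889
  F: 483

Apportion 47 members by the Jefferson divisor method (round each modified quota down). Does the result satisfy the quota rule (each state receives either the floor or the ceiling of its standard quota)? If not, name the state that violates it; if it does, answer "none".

none

Standard quotas: A 10.240, B 9.562, C 8.818, D 3.143, E 9.873, F 5.364.
Jefferson allocation: A 10, B 10, C 9, D 3, E 10, F 5.
Every allocation lies between the lower and upper quota.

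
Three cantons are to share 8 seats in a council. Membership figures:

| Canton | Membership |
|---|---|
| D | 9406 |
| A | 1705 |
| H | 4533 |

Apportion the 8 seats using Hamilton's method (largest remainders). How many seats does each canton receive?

D=5, A=1, H=2

Standard divisor: 15644 ÷ 8 ≈ 1955.5.
Standard quotas: D 4.8100, A 0.8719, H 2.3181.
Lower quotas: D 4, A 0, H 2 (sum 6, leaving 2 seats).
Remainders in descending order: A 0.8719, D 0.8100, H 0.3181.
The surplus seats go to A, D.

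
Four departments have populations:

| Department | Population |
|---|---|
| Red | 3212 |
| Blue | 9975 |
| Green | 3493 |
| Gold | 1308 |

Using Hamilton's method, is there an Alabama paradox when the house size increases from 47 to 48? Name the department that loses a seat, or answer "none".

Gold

At 47 seats: Red 8, Blue 26, Green 9, Gold 4.
At 48 seats: Red 9, Blue 27, Green 9, Gold 3.
Gold drops from 4 to 3.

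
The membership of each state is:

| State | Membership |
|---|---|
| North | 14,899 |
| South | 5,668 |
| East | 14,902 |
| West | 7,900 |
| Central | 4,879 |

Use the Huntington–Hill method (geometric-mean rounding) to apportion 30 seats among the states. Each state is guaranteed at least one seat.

With divisor 1604: modified quotas North 9.289, South 3.534, East 9.291, West 4.925, Central 3.042.
Geometric-mean thresholds: North √(9·10)=9.487, South √(3·4)=3.464, East √(9·10)=9.487, West √(4·5)=4.472, Central √(3·4)=3.464.
Each quota rounded against its threshold gives North 9, South 4, East 9, West 5, Central 3 (total 30).

North=9, South=4, East=9, West=5, Central=3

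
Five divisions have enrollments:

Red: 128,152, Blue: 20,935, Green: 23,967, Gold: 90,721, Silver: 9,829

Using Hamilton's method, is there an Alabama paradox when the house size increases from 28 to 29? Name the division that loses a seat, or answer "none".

At 28 seats: Red 13, Blue 2, Green 3, Gold 9, Silver 1.
At 29 seats: Red 14, Blue 2, Green 2, Gold 10, Silver 1.
Green drops from 3 to 2.

Green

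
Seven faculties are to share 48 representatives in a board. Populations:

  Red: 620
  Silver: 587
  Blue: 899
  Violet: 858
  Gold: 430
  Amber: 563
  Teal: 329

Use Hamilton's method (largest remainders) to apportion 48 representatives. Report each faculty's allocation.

Red: 7; Silver: 6; Blue: 10; Violet: 10; Gold: 5; Amber: 6; Teal: 4

Standard divisor: 4286 ÷ 48 ≈ 89.292.
Standard quotas: Red 6.944, Silver 6.574, Blue 10.068, Violet 9.609, Gold 4.816, Amber 6.305, Teal 3.685.
Lower quotas: Red 6, Silver 6, Blue 10, Violet 9, Gold 4, Amber 6, Teal 3 (sum 44, leaving 4 seats).
Remainders in descending order: Red 0.944, Gold 0.816, Teal 0.685, Violet 0.609, Silver 0.574, Amber 0.305, Blue 0.068.
The surplus seats go to Red, Gold, Teal, Violet.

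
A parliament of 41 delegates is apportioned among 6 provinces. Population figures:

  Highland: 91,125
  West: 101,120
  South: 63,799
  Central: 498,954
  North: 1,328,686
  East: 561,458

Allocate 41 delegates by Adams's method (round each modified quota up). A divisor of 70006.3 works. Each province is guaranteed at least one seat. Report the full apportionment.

With modified divisor 70006.3: modified quotas Highland 1.302, West 1.444, South 0.911, Central 7.127, North 18.980, East 8.020.
Rounding up: Highland 2, West 2, South 1, Central 8, North 19, East 9 (total 41).

Highland 2; West 2; South 1; Central 8; North 19; East 9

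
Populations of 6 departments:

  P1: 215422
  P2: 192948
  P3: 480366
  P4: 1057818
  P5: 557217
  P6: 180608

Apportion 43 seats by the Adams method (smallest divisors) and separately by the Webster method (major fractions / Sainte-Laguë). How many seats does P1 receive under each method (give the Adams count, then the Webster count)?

Adams: P1 4, P2 3, P3 8, P4 16, P5 9, P6 3.
Webster: P1 3, P2 3, P3 8, P4 17, P5 9, P6 3.
P1 gets 4 under Adams and 3 under Webster.

4 and 3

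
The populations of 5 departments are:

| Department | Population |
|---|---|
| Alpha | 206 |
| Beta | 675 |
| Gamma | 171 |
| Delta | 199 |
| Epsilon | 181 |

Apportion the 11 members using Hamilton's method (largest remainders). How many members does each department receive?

Standard divisor: 1432 ÷ 11 ≈ 130.182.
Standard quotas: Alpha 1.582, Beta 5.185, Gamma 1.314, Delta 1.529, Epsilon 1.390.
Lower quotas: Alpha 1, Beta 5, Gamma 1, Delta 1, Epsilon 1 (sum 9, leaving 2 seats).
Remainders in descending order: Alpha 0.582, Delta 0.529, Epsilon 0.390, Gamma 0.314, Beta 0.185.
The surplus seats go to Alpha, Delta.

Alpha=2, Beta=5, Gamma=1, Delta=2, Epsilon=1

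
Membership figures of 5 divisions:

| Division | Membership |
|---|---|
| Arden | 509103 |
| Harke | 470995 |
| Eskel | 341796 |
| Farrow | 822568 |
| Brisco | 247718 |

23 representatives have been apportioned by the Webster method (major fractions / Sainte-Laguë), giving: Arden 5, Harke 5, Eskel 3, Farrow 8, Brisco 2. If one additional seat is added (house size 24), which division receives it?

Brisco

Priority for the next seat is population ÷ (current seats + 0.5).
Priorities: Arden 92564.182, Harke 85635.455, Eskel 97656.000, Farrow 96772.706, Brisco 99087.200.
Highest priority: Brisco.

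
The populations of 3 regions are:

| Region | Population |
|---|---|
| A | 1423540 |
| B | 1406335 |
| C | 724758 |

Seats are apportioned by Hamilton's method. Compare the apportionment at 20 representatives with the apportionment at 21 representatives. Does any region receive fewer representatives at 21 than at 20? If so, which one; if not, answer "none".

none

At 20 seats: A 8, B 8, C 4.
At 21 seats: A 9, B 8, C 4.
No region's allocation decreased.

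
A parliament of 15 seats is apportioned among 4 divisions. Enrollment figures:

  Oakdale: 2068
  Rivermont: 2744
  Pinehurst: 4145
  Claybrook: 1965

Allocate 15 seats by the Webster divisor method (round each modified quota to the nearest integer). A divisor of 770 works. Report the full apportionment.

Oakdale 3, Rivermont 4, Pinehurst 5, Claybrook 3

With modified divisor 770: modified quotas Oakdale 2.686, Rivermont 3.564, Pinehurst 5.383, Claybrook 2.552.
Rounding to the nearest integer: Oakdale 3, Rivermont 4, Pinehurst 5, Claybrook 3 (total 15).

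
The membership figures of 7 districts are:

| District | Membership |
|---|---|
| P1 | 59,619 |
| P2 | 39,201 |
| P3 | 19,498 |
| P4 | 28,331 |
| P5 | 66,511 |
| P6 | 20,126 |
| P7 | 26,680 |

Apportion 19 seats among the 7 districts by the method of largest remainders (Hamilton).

The standard divisor is 259966/19 ≈ 13682.421.
Standard quotas: P1 4.3573, P2 2.8651, P3 1.4250, P4 2.0706, P5 4.8611, P6 1.4709, P7 1.9499.
Lower quotas: P1 4, P2 2, P3 1, P4 2, P5 4, P6 1, P7 1 (sum 15, leaving 4 seats).
Remainders in descending order: P7 0.9499, P2 0.8651, P5 0.8611, P6 0.4709, P3 0.4250, P1 0.3573, P4 0.0706.
Largest remainders: P7, P2, P5, P6 receive the extra seats.

P1 4; P2 3; P3 1; P4 2; P5 5; P6 2; P7 2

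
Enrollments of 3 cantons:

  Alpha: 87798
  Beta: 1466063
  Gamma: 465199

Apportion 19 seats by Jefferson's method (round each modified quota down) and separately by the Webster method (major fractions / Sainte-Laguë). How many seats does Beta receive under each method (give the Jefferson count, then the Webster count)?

Jefferson: Alpha 0, Beta 15, Gamma 4.
Webster: Alpha 1, Beta 14, Gamma 4.
Beta gets 15 under Jefferson and 14 under Webster.

15 and 14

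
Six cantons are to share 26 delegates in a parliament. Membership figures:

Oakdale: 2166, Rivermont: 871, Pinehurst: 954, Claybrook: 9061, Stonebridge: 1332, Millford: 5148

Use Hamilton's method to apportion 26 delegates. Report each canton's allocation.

Oakdale: 3, Rivermont: 1, Pinehurst: 1, Claybrook: 12, Stonebridge: 2, Millford: 7

Standard divisor: 19532 ÷ 26 ≈ 751.231.
Standard quotas: Oakdale 2.8833, Rivermont 1.1594, Pinehurst 1.2699, Claybrook 12.0615, Stonebridge 1.7731, Millford 6.8528.
Lower quotas: Oakdale 2, Rivermont 1, Pinehurst 1, Claybrook 12, Stonebridge 1, Millford 6 (sum 23, leaving 3 seats).
Remainders in descending order: Oakdale 0.8833, Millford 0.8528, Stonebridge 0.7731, Pinehurst 0.2699, Rivermont 0.1594, Claybrook 0.0615.
The surplus seats go to Oakdale, Millford, Stonebridge.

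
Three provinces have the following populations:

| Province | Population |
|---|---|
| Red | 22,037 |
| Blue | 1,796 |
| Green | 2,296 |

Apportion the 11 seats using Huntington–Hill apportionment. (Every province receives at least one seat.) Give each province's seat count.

With divisor 2460: modified quotas Red 8.958, Blue 0.730, Green 0.933.
Geometric-mean thresholds: Red √(8·9)=8.485, Blue (min 1), Green (min 1).
Each quota rounded against its threshold gives Red 9, Blue 1, Green 1 (total 11).

Red=9, Blue=1, Green=1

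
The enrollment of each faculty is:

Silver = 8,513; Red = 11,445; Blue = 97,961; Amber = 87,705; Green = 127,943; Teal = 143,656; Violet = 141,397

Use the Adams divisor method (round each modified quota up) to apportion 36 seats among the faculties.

Standard divisor 618620/36 ≈ 17183.889; standard quotas: Silver 0.495, Red 0.666, Blue 5.701, Amber 5.104, Green 7.446, Teal 8.360, Violet 8.228.
Rounding up gives 1, 1, 6, 6, 8, 9, 9 = 40 seats, so the divisor must be adjusted.
With modified divisor 18900: modified quotas Silver 0.450, Red 0.606, Blue 5.183, Amber 4.640, Green 6.769, Teal 7.601, Violet 7.481.
Rounding up: Silver 1, Red 1, Blue 6, Amber 5, Green 7, Teal 8, Violet 8 (total 36).

Silver 1, Red 1, Blue 6, Amber 5, Green 7, Teal 8, Violet 8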